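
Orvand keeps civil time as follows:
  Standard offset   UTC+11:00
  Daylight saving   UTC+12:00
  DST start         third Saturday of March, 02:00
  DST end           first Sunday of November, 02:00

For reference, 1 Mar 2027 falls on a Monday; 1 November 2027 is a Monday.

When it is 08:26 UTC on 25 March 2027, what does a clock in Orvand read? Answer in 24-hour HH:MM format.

1 March 2027 is a Monday, so the first Saturday is March 6 and the third is March 20.
1 November 2027 is a Monday, so the first Sunday is November 7.
At the standard offset (UTC+11:00), 08:26 UTC + 11h = 19:26 Orvand standard time.
The standard-time date in Orvand, 25 March 2027, falls between 20 March and 7 November, so daylight saving is in effect and Orvand is at UTC+12:00.
08:26 UTC + 12h = 20:26 local.

20:26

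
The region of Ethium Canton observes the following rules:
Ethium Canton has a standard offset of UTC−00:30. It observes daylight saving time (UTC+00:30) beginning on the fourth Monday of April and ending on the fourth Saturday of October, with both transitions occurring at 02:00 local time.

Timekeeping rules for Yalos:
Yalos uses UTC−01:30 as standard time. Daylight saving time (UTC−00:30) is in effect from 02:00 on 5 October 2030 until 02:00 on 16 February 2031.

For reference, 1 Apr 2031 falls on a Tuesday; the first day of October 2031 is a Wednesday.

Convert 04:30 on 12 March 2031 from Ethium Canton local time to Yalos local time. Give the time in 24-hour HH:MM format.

1 April 2031 is a Tuesday, so the first Monday is April 7 and the fourth is April 28.
1 October 2031 is a Wednesday, so the first Saturday is October 4 and the fourth is October 25.
Daylight saving runs 28 April – 25 October; 12 March 2031 is outside that window, so Ethium Canton is on standard time at UTC−00:30.
04:30 Ethium Canton + 0h30m = 05:00 UTC.
At the standard offset (UTC−01:30), 05:00 UTC − 1h30m = 03:30 Yalos standard time.
The standard-time date in Yalos, 12 March 2031, is outside the daylight-saving period (5 October 2030 – 16 February 2031), so Yalos is on standard time, UTC−01:30.
05:00 UTC − 1h30m = 03:30 Yalos.

03:30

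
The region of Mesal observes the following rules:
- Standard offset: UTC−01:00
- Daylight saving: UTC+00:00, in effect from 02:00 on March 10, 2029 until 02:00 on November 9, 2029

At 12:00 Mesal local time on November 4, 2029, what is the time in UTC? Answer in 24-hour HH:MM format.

12:00

November 4, 2029 falls between 10 March and 9 November, so daylight saving is in effect and Mesal is at UTC+00:00.
12:00 local − 0h = 12:00 UTC.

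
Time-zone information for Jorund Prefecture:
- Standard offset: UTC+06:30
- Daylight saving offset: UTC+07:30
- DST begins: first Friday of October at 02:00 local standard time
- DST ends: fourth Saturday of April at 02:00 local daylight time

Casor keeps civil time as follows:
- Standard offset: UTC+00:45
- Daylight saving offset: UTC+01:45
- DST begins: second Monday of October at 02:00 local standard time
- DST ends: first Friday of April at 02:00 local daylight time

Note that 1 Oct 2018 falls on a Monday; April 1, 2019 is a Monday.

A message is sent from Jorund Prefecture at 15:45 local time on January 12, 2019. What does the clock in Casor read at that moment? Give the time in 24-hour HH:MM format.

10:00

1 October 2018 is a Monday, so the first Friday is October 5.
1 April 2019 is a Monday, so the first Saturday is April 6 and the fourth is April 27.
January 12, 2019 falls between 5 October 2018 and 27 April 2019, so daylight saving is in effect and Jorund Prefecture is at UTC+07:30.
15:45 Jorund Prefecture − 7h30m = 08:15 UTC.
1 October 2018 is a Monday, so the first Monday is October 1 and the second is October 8.
1 April 2019 is a Monday, so the first Friday is April 5.
At the standard offset (UTC+00:45), 08:15 UTC + 0h45m = 09:00 Casor standard time.
The standard-time date in Casor, January 12, 2019, lies within the daylight-saving period (8 October 2018 – 5 April 2019), so Casor is on daylight time, UTC+01:45.
08:15 UTC + 1h45m = 10:00 Casor.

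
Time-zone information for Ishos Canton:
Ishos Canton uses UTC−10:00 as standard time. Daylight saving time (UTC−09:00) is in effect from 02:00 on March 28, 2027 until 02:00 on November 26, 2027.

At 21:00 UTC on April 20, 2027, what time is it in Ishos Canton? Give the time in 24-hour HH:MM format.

12:00

At the standard offset (UTC−10:00), 21:00 UTC − 10h = 11:00 Ishos Canton standard time.
The standard-time date in Ishos Canton, April 20, 2027, lies within the daylight-saving period (28 March – 26 November), so Ishos Canton is on daylight time, UTC−09:00.
21:00 UTC − 9h = 12:00 local.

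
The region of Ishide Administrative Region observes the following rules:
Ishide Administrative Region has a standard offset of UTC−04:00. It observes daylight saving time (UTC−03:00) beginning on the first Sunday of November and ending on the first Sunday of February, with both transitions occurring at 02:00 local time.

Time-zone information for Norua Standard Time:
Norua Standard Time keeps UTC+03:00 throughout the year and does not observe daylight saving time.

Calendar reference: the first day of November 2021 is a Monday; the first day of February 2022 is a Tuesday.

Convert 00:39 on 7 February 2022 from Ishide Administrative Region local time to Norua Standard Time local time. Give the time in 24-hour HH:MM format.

1 November 2021 is a Monday, so the first Sunday is November 7.
1 February 2022 is a Tuesday, so the first Sunday is February 6.
7 February 2022 is outside the daylight-saving period (7 November 2021 – 6 February 2022), so Ishide Administrative Region is on standard time, UTC−04:00.
00:39 Ishide Administrative Region + 4h = 04:39 UTC.
Norua Standard Time has no daylight saving, so its offset is UTC+03:00 year-round.
04:39 UTC + 3h = 07:39 Norua Standard Time.

07:39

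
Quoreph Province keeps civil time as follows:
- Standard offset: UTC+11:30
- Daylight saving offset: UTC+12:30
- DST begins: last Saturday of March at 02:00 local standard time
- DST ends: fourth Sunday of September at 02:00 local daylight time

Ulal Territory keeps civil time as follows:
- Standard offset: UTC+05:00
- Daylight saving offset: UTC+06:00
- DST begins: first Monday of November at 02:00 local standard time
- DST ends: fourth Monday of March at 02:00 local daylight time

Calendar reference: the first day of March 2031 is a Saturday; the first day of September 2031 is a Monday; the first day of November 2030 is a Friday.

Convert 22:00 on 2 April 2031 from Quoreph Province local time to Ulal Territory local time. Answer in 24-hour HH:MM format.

14:30

1 March 2031 is a Saturday, so Saturdays fall on 1, 8, 15, 22, 29; the last is March 29.
1 September 2031 is a Monday, so the first Sunday is September 7 and the fourth is September 28.
2 April 2031 lies within the daylight-saving period (29 March – 28 September), so Quoreph Province is on daylight time, UTC+12:30.
22:00 Quoreph Province − 12h30m = 09:30 UTC.
1 November 2030 is a Friday, so the first Monday is November 4.
1 March 2031 is a Saturday, so the first Monday is March 3 and the fourth is March 24.
At the standard offset (UTC+05:00), 09:30 UTC + 5h = 14:30 Ulal Territory standard time.
The standard-time date in Ulal Territory, 2 April 2031, is outside the daylight-saving period (4 November 2030 – 24 March 2031), so Ulal Territory is on standard time, UTC+05:00.
09:30 UTC + 5h = 14:30 Ulal Territory.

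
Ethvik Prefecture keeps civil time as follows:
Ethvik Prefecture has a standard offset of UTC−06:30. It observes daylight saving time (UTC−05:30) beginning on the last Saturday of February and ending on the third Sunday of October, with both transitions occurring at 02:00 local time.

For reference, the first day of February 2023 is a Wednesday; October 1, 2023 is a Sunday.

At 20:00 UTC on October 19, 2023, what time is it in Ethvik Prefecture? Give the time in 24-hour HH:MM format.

1 February 2023 is a Wednesday, so Saturdays fall on 4, 11, 18, 25; the last is February 25.
1 October 2023 is a Sunday, so the first Sunday is October 1 and the third is October 15.
At the standard offset (UTC−06:30), 20:00 UTC − 6h30m = 13:30 Ethvik Prefecture standard time.
The standard-time date in Ethvik Prefecture, October 19, 2023, does not fall between 25 February and 15 October, so daylight saving is not in effect and Ethvik Prefecture is at UTC−06:30.
20:00 UTC − 6h30m = 13:30 local.

13:30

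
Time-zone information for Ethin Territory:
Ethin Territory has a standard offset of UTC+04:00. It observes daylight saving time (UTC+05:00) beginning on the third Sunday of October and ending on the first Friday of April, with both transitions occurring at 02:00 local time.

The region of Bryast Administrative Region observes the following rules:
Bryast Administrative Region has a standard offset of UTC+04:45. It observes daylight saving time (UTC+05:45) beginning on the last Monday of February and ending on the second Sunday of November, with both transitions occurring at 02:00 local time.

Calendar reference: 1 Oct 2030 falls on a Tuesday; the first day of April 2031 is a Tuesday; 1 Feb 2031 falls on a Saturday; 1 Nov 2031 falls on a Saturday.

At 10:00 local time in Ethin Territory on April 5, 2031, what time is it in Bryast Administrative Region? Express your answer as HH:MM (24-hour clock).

11:45

1 October 2030 is a Tuesday, so the first Sunday is October 6 and the third is October 20.
1 April 2031 is a Tuesday, so the first Friday is April 4.
April 5, 2031 does not fall between 20 October 2030 and 4 April 2031, so daylight saving is not in effect and Ethin Territory is at UTC+04:00.
10:00 Ethin Territory − 4h = 06:00 UTC.
1 February 2031 is a Saturday, so Mondays fall on 3, 10, 17, 24; the last is February 24.
1 November 2031 is a Saturday, so the first Sunday is November 2 and the second is November 9.
At the standard offset (UTC+04:45), 06:00 UTC + 4h45m = 10:45 Bryast Administrative Region standard time.
Daylight saving runs 24 February – 9 November; the standard-time date in Bryast Administrative Region, April 5, 2031, is inside that window, so Bryast Administrative Region is at UTC+05:45.
06:00 UTC + 5h45m = 11:45 Bryast Administrative Region.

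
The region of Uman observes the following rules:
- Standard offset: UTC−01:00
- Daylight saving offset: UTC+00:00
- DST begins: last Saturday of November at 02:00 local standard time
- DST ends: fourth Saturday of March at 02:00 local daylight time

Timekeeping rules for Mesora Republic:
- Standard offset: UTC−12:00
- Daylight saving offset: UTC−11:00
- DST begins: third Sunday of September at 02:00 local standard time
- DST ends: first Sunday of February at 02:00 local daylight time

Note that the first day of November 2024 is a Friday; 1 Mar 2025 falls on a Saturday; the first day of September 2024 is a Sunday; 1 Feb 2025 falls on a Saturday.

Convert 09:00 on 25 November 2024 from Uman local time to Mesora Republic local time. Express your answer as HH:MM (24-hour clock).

1 November 2024 is a Friday, so Saturdays fall on 2, 9, 16, 23, 30; the last is November 30.
1 March 2025 is a Saturday, so the first Saturday is March 1 and the fourth is March 22.
25 November 2024 does not fall between 30 November 2024 and 22 March 2025, so daylight saving is not in effect and Uman is at UTC−01:00.
09:00 Uman + 1h = 10:00 UTC.
1 September 2024 is a Sunday, so the first Sunday is September 1 and the third is September 15.
1 February 2025 is a Saturday, so the first Sunday is February 2.
At the standard offset (UTC−12:00), 10:00 UTC − 12h = 22:00 Mesora Republic standard time (rolling into the previous day, 24 November 2024).
The standard-time date in Mesora Republic, 24 November 2024, falls between 15 September 2024 and 2 February 2025, so daylight saving is in effect and Mesora Republic is at UTC−11:00.
10:00 UTC − 11h = 23:00 Mesora Republic (rolling into the previous day, 24 November 2024).

23:00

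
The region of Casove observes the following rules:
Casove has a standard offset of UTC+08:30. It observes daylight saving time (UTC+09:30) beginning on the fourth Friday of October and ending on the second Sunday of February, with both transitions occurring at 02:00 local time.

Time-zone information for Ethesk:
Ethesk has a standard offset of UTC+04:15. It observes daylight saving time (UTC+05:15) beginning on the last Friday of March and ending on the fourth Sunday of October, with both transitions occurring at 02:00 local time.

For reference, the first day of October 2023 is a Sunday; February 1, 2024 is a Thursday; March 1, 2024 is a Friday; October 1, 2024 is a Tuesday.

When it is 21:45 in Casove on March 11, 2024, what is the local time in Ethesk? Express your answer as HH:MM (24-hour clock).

1 October 2023 is a Sunday, so the first Friday is October 6 and the fourth is October 27.
1 February 2024 is a Thursday, so the first Sunday is February 4 and the second is February 11.
March 11, 2024 is outside the daylight-saving period (27 October 2023 – 11 February 2024), so Casove is on standard time, UTC+08:30.
21:45 Casove − 8h30m = 13:15 UTC.
1 March 2024 is a Friday, so Fridays fall on 1, 8, 15, 22, 29; the last is March 29.
1 October 2024 is a Tuesday, so the first Sunday is October 6 and the fourth is October 27.
At the standard offset (UTC+04:15), 13:15 UTC + 4h15m = 17:30 Ethesk standard time.
The standard-time date in Ethesk, March 11, 2024, is outside the daylight-saving period (29 March – 27 October), so Ethesk is on standard time, UTC+04:15.
13:15 UTC + 4h15m = 17:30 Ethesk.

17:30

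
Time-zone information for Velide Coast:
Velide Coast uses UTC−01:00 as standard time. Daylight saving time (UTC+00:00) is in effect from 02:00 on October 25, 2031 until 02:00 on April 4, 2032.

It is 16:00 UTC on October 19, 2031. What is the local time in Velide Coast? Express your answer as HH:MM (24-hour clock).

At the standard offset (UTC−01:00), 16:00 UTC − 1h = 15:00 Velide Coast standard time.
The standard-time date in Velide Coast, October 19, 2031, does not fall between 25 October 2031 and 4 April 2032, so daylight saving is not in effect and Velide Coast is at UTC−01:00.
16:00 UTC − 1h = 15:00 local.

15:00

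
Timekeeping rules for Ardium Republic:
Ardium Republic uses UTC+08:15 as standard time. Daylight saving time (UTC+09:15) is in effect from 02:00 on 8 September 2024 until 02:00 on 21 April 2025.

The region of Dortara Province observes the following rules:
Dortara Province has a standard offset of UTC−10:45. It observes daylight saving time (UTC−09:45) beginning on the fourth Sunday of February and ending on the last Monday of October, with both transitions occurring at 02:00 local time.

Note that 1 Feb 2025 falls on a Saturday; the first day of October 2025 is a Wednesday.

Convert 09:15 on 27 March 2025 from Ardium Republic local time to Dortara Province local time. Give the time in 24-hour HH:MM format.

14:15

27 March 2025 lies within the daylight-saving period (8 September 2024 – 21 April 2025), so Ardium Republic is on daylight time, UTC+09:15.
09:15 Ardium Republic − 9h15m = 00:00 UTC.
1 February 2025 is a Saturday, so the first Sunday is February 2 and the fourth is February 23.
1 October 2025 is a Wednesday, so Mondays fall on 6, 13, 20, 27; the last is October 27.
At the standard offset (UTC−10:45), 00:00 UTC − 10h45m = 13:15 Dortara Province standard time (rolling into the previous day, 26 March 2025).
Daylight saving runs 23 February – 27 October; the standard-time date in Dortara Province, 26 March 2025, is inside that window, so Dortara Province is at UTC−09:45.
00:00 UTC − 9h45m = 14:15 Dortara Province (rolling into the previous day, 26 March 2025).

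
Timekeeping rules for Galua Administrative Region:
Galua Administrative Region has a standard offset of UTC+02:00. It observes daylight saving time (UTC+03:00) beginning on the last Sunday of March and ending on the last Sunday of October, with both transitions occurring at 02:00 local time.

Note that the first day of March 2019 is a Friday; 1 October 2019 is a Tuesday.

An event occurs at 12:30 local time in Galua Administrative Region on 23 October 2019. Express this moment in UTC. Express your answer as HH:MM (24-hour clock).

1 March 2019 is a Friday, so Sundays fall on 3, 10, 17, 24, 31; the last is March 31.
1 October 2019 is a Tuesday, so Sundays fall on 6, 13, 20, 27; the last is October 27.
23 October 2019 falls between 31 March and 27 October, so daylight saving is in effect and Galua Administrative Region is at UTC+03:00.
12:30 local − 3h = 09:30 UTC.

09:30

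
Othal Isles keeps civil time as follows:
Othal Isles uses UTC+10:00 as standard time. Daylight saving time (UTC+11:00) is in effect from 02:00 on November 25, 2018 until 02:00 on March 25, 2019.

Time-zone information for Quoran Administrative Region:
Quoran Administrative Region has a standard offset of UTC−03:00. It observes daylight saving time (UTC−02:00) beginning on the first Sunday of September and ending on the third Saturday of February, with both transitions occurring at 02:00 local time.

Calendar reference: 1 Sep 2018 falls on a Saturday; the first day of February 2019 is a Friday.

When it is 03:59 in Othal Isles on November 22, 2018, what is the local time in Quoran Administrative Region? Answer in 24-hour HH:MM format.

November 22, 2018 does not fall between 25 November 2018 and 25 March 2019, so daylight saving is not in effect and Othal Isles is at UTC+10:00.
03:59 Othal Isles − 10h = 17:59 UTC (rolling into the previous day, 21 November 2018).
1 September 2018 is a Saturday, so the first Sunday is September 2.
1 February 2019 is a Friday, so the first Saturday is February 2 and the third is February 16.
At the standard offset (UTC−03:00), 17:59 UTC − 3h = 14:59 Quoran Administrative Region standard time.
The standard-time date in Quoran Administrative Region, November 21, 2018, lies within the daylight-saving period (2 September 2018 – 16 February 2019), so Quoran Administrative Region is on daylight time, UTC−02:00.
17:59 UTC − 2h = 15:59 Quoran Administrative Region.

15:59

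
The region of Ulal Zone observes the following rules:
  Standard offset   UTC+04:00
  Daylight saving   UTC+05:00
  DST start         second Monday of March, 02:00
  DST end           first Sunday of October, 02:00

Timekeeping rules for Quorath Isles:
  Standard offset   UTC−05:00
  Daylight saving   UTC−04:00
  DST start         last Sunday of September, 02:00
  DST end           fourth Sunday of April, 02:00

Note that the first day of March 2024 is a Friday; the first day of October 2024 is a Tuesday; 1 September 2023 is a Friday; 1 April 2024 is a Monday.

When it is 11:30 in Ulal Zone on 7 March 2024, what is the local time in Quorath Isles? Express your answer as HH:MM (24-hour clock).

03:30

1 March 2024 is a Friday, so the first Monday is March 4 and the second is March 11.
1 October 2024 is a Tuesday, so the first Sunday is October 6.
7 March 2024 is outside the daylight-saving period (11 March – 6 October), so Ulal Zone is on standard time, UTC+04:00.
11:30 Ulal Zone − 4h = 07:30 UTC.
1 September 2023 is a Friday, so Sundays fall on 3, 10, 17, 24; the last is September 24.
1 April 2024 is a Monday, so the first Sunday is April 7 and the fourth is April 28.
At the standard offset (UTC−05:00), 07:30 UTC − 5h = 02:30 Quorath Isles standard time.
The standard-time date in Quorath Isles, 7 March 2024, lies within the daylight-saving period (24 September 2023 – 28 April 2024), so Quorath Isles is on daylight time, UTC−04:00.
07:30 UTC − 4h = 03:30 Quorath Isles.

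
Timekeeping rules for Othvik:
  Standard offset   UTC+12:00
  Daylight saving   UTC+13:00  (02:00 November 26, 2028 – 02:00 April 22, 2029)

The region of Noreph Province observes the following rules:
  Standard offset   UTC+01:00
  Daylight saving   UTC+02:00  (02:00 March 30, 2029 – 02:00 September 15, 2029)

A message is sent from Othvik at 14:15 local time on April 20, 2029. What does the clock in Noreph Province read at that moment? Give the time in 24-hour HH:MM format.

Daylight saving runs 26 November 2028 – 22 April 2029; April 20, 2029 is inside that window, so Othvik is at UTC+13:00.
14:15 Othvik − 13h = 01:15 UTC.
At the standard offset (UTC+01:00), 01:15 UTC + 1h = 02:15 Noreph Province standard time.
Daylight saving runs 30 March – 15 September; the standard-time date in Noreph Province, April 20, 2029, is inside that window, so Noreph Province is at UTC+02:00.
01:15 UTC + 2h = 03:15 Noreph Province.

03:15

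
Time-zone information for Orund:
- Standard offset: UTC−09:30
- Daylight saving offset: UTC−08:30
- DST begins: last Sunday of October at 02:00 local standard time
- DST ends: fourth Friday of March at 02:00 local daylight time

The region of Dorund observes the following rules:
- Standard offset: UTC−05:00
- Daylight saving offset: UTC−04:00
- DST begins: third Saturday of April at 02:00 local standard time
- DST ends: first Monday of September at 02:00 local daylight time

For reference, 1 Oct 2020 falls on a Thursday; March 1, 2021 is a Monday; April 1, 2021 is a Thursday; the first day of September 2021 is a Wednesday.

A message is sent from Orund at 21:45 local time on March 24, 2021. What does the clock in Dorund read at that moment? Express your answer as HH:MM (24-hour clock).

01:15

1 October 2020 is a Thursday, so Sundays fall on 4, 11, 18, 25; the last is October 25.
1 March 2021 is a Monday, so the first Friday is March 5 and the fourth is March 26.
Daylight saving runs 25 October 2020 – 26 March 2021; March 24, 2021 is inside that window, so Orund is at UTC−08:30.
21:45 Orund + 8h30m = 06:15 UTC (rolling into the next day, 25 March 2021).
1 April 2021 is a Thursday, so the first Saturday is April 3 and the third is April 17.
1 September 2021 is a Wednesday, so the first Monday is September 6.
At the standard offset (UTC−05:00), 06:15 UTC − 5h = 01:15 Dorund standard time.
Daylight saving runs 17 April – 6 September; the standard-time date in Dorund, March 25, 2021, is outside that window, so Dorund is on standard time at UTC−05:00.
06:15 UTC − 5h = 01:15 Dorund.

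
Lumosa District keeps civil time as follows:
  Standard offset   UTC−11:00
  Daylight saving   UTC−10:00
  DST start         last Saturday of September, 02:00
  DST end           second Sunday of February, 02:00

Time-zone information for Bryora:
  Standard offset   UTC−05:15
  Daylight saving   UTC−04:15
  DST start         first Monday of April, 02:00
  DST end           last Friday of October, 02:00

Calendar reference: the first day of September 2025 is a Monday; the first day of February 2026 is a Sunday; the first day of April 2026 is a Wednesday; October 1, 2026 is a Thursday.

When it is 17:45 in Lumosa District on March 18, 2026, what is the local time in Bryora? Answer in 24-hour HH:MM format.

1 September 2025 is a Monday, so Saturdays fall on 6, 13, 20, 27; the last is September 27.
1 February 2026 is a Sunday, so the first Sunday is February 1 and the second is February 8.
March 18, 2026 does not fall between 27 September 2025 and 8 February 2026, so daylight saving is not in effect and Lumosa District is at UTC−11:00.
17:45 Lumosa District + 11h = 04:45 UTC (rolling into the next day, 19 March 2026).
1 April 2026 is a Wednesday, so the first Monday is April 6.
1 October 2026 is a Thursday, so Fridays fall on 2, 9, 16, 23, 30; the last is October 30.
At the standard offset (UTC−05:15), 04:45 UTC − 5h15m = 23:30 Bryora standard time (rolling into the previous day, 18 March 2026).
The standard-time date in Bryora, March 18, 2026, does not fall between 6 April and 30 October, so daylight saving is not in effect and Bryora is at UTC−05:15.
04:45 UTC − 5h15m = 23:30 Bryora (rolling into the previous day, 18 March 2026).

23:30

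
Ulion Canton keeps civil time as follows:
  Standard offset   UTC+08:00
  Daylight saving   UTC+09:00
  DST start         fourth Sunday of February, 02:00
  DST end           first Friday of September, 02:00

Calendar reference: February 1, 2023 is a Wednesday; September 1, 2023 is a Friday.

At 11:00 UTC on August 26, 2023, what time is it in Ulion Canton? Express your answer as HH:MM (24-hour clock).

20:00

1 February 2023 is a Wednesday, so the first Sunday is February 5 and the fourth is February 26.
1 September 2023 is a Friday, so the first Friday is September 1.
At the standard offset (UTC+08:00), 11:00 UTC + 8h = 19:00 Ulion Canton standard time.
Daylight saving runs 26 February – 1 September; the standard-time date in Ulion Canton, August 26, 2023, is inside that window, so Ulion Canton is at UTC+09:00.
11:00 UTC + 9h = 20:00 local.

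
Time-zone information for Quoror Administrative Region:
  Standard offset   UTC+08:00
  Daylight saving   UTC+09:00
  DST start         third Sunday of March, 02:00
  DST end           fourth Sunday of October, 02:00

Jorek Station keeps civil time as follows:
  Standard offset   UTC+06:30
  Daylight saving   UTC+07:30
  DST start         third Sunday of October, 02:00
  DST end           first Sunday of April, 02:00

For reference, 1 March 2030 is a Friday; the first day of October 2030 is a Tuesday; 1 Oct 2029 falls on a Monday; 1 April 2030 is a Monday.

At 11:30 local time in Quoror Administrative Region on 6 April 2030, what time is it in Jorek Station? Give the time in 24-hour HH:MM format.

1 March 2030 is a Friday, so the first Sunday is March 3 and the third is March 17.
1 October 2030 is a Tuesday, so the first Sunday is October 6 and the fourth is October 27.
6 April 2030 lies within the daylight-saving period (17 March – 27 October), so Quoror Administrative Region is on daylight time, UTC+09:00.
11:30 Quoror Administrative Region − 9h = 02:30 UTC.
1 October 2029 is a Monday, so the first Sunday is October 7 and the third is October 21.
1 April 2030 is a Monday, so the first Sunday is April 7.
At the standard offset (UTC+06:30), 02:30 UTC + 6h30m = 09:00 Jorek Station standard time.
The standard-time date in Jorek Station, 6 April 2030, lies within the daylight-saving period (21 October 2029 – 7 April 2030), so Jorek Station is on daylight time, UTC+07:30.
02:30 UTC + 7h30m = 10:00 Jorek Station.

10:00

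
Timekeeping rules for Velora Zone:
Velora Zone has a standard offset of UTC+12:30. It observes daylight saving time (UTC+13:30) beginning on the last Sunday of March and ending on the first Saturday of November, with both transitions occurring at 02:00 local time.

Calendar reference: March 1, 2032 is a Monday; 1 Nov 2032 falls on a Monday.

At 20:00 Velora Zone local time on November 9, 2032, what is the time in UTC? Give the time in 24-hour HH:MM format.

1 March 2032 is a Monday, so Sundays fall on 7, 14, 21, 28; the last is March 28.
1 November 2032 is a Monday, so the first Saturday is November 6.
November 9, 2032 is outside the daylight-saving period (28 March – 6 November), so Velora Zone is on standard time, UTC+12:30.
20:00 local − 12h30m = 07:30 UTC.

07:30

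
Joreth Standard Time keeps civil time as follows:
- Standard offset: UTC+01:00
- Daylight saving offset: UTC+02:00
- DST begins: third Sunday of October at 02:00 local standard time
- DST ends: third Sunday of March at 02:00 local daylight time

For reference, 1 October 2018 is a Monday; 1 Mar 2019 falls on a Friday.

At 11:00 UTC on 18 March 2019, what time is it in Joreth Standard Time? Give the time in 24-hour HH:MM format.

12:00

1 October 2018 is a Monday, so the first Sunday is October 7 and the third is October 21.
1 March 2019 is a Friday, so the first Sunday is March 3 and the third is March 17.
At the standard offset (UTC+01:00), 11:00 UTC + 1h = 12:00 Joreth Standard Time standard time.
Daylight saving runs 21 October 2018 – 17 March 2019; the standard-time date in Joreth Standard Time, 18 March 2019, is outside that window, so Joreth Standard Time is on standard time at UTC+01:00.
11:00 UTC + 1h = 12:00 local.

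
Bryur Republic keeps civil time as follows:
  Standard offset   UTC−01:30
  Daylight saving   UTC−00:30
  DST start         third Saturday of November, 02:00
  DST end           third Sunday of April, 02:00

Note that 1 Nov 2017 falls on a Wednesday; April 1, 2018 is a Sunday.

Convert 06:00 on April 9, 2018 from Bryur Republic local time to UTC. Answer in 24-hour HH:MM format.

1 November 2017 is a Wednesday, so the first Saturday is November 4 and the third is November 18.
1 April 2018 is a Sunday, so the first Sunday is April 1 and the third is April 15.
April 9, 2018 lies within the daylight-saving period (18 November 2017 – 15 April 2018), so Bryur Republic is on daylight time, UTC−00:30.
06:00 local + 0h30m = 06:30 UTC.

06:30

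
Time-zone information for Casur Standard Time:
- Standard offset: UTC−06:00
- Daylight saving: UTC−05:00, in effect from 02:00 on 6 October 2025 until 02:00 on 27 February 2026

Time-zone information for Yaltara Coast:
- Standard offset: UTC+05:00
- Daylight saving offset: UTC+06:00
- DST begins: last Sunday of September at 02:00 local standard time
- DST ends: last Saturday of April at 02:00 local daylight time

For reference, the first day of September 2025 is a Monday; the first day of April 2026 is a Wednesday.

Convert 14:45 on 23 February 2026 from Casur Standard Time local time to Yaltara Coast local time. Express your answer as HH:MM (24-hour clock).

23 February 2026 falls between 6 October 2025 and 27 February 2026, so daylight saving is in effect and Casur Standard Time is at UTC−05:00.
14:45 Casur Standard Time + 5h = 19:45 UTC.
1 September 2025 is a Monday, so Sundays fall on 7, 14, 21, 28; the last is September 28.
1 April 2026 is a Wednesday, so Saturdays fall on 4, 11, 18, 25; the last is April 25.
At the standard offset (UTC+05:00), 19:45 UTC + 5h = 00:45 Yaltara Coast standard time (rolling into the next day, 24 February 2026).
The standard-time date in Yaltara Coast, 24 February 2026, falls between 28 September 2025 and 25 April 2026, so daylight saving is in effect and Yaltara Coast is at UTC+06:00.
19:45 UTC + 6h = 01:45 Yaltara Coast (rolling into the next day, 24 February 2026).

01:45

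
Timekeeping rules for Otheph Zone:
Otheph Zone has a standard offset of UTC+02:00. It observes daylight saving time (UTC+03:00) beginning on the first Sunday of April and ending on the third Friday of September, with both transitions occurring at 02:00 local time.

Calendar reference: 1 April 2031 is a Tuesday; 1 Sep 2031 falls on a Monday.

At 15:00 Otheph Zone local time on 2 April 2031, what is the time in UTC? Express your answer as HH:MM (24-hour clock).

13:00

1 April 2031 is a Tuesday, so the first Sunday is April 6.
1 September 2031 is a Monday, so the first Friday is September 5 and the third is September 19.
2 April 2031 does not fall between 6 April and 19 September, so daylight saving is not in effect and Otheph Zone is at UTC+02:00.
15:00 local − 2h = 13:00 UTC.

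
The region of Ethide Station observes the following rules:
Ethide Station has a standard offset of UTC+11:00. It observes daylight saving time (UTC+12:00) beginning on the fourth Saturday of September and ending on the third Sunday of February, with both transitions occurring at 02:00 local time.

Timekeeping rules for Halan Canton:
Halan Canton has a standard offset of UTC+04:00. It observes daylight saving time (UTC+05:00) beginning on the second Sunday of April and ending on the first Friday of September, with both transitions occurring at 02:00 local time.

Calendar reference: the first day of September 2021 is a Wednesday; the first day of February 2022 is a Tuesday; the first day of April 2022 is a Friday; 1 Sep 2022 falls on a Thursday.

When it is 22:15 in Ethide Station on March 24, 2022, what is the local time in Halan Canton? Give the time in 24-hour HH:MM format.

15:15

1 September 2021 is a Wednesday, so the first Saturday is September 4 and the fourth is September 25.
1 February 2022 is a Tuesday, so the first Sunday is February 6 and the third is February 20.
March 24, 2022 does not fall between 25 September 2021 and 20 February 2022, so daylight saving is not in effect and Ethide Station is at UTC+11:00.
22:15 Ethide Station − 11h = 11:15 UTC.
1 April 2022 is a Friday, so the first Sunday is April 3 and the second is April 10.
1 September 2022 is a Thursday, so the first Friday is September 2.
At the standard offset (UTC+04:00), 11:15 UTC + 4h = 15:15 Halan Canton standard time.
The standard-time date in Halan Canton, March 24, 2022, is outside the daylight-saving period (10 April – 2 September), so Halan Canton is on standard time, UTC+04:00.
11:15 UTC + 4h = 15:15 Halan Canton.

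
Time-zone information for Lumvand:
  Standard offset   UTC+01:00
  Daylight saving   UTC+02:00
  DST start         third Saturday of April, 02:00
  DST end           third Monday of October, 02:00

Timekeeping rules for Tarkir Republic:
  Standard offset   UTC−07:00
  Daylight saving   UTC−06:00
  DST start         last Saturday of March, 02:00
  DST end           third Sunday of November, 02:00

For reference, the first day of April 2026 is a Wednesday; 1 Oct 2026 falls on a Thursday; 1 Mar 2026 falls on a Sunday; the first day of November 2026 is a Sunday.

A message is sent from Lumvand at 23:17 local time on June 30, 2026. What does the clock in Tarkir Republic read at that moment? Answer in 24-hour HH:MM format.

15:17

1 April 2026 is a Wednesday, so the first Saturday is April 4 and the third is April 18.
1 October 2026 is a Thursday, so the first Monday is October 5 and the third is October 19.
June 30, 2026 lies within the daylight-saving period (18 April – 19 October), so Lumvand is on daylight time, UTC+02:00.
23:17 Lumvand − 2h = 21:17 UTC.
1 March 2026 is a Sunday, so Saturdays fall on 7, 14, 21, 28; the last is March 28.
1 November 2026 is a Sunday, so the first Sunday is November 1 and the third is November 15.
At the standard offset (UTC−07:00), 21:17 UTC − 7h = 14:17 Tarkir Republic standard time.
The standard-time date in Tarkir Republic, June 30, 2026, lies within the daylight-saving period (28 March – 15 November), so Tarkir Republic is on daylight time, UTC−06:00.
21:17 UTC − 6h = 15:17 Tarkir Republic.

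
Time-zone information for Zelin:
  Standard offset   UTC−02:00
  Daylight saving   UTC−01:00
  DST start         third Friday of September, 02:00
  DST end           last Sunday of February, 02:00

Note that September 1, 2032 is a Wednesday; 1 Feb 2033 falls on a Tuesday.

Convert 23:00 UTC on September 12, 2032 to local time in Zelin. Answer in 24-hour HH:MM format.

21:00

1 September 2032 is a Wednesday, so the first Friday is September 3 and the third is September 17.
1 February 2033 is a Tuesday, so Sundays fall on 6, 13, 20, 27; the last is February 27.
At the standard offset (UTC−02:00), 23:00 UTC − 2h = 21:00 Zelin standard time.
The standard-time date in Zelin, September 12, 2032, does not fall between 17 September 2032 and 27 February 2033, so daylight saving is not in effect and Zelin is at UTC−02:00.
23:00 UTC − 2h = 21:00 local.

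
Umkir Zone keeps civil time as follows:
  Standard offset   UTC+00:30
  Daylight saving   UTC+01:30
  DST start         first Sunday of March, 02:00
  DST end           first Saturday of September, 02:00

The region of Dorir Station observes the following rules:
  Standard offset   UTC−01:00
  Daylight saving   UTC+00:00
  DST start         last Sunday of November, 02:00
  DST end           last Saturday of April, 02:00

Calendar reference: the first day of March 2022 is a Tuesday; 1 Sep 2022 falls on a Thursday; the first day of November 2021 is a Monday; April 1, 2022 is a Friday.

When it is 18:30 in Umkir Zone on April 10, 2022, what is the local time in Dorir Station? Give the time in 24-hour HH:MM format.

1 March 2022 is a Tuesday, so the first Sunday is March 6.
1 September 2022 is a Thursday, so the first Saturday is September 3.
April 10, 2022 lies within the daylight-saving period (6 March – 3 September), so Umkir Zone is on daylight time, UTC+01:30.
18:30 Umkir Zone − 1h30m = 17:00 UTC.
1 November 2021 is a Monday, so Sundays fall on 7, 14, 21, 28; the last is November 28.
1 April 2022 is a Friday, so Saturdays fall on 2, 9, 16, 23, 30; the last is April 30.
At the standard offset (UTC−01:00), 17:00 UTC − 1h = 16:00 Dorir Station standard time.
Daylight saving runs 28 November 2021 – 30 April 2022; the standard-time date in Dorir Station, April 10, 2022, is inside that window, so Dorir Station is at UTC+00:00.
17:00 UTC + 0h = 17:00 Dorir Station.

17:00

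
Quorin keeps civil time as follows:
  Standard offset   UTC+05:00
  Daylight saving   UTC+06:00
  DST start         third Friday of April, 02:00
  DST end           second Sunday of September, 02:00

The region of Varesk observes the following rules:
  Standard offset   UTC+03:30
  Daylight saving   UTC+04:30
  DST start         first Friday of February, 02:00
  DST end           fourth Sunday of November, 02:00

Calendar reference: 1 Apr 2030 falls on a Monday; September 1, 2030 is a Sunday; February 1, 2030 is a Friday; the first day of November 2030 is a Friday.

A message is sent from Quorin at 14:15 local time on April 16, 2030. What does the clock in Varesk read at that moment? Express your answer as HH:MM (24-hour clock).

13:45

1 April 2030 is a Monday, so the first Friday is April 5 and the third is April 19.
1 September 2030 is a Sunday, so the first Sunday is September 1 and the second is September 8.
Daylight saving runs 19 April – 8 September; April 16, 2030 is outside that window, so Quorin is on standard time at UTC+05:00.
14:15 Quorin − 5h = 09:15 UTC.
1 February 2030 is a Friday, so the first Friday is February 1.
1 November 2030 is a Friday, so the first Sunday is November 3 and the fourth is November 24.
At the standard offset (UTC+03:30), 09:15 UTC + 3h30m = 12:45 Varesk standard time.
Daylight saving runs 1 February – 24 November; the standard-time date in Varesk, April 16, 2030, is inside that window, so Varesk is at UTC+04:30.
09:15 UTC + 4h30m = 13:45 Varesk.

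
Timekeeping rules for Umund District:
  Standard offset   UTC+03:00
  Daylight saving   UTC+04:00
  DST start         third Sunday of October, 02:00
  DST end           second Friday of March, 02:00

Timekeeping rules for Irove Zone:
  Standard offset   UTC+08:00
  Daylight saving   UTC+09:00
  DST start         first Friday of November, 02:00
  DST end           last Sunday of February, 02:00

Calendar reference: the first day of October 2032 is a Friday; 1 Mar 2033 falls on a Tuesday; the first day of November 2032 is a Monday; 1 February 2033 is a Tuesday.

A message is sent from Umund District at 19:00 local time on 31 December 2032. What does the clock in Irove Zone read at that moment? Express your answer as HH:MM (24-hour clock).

1 October 2032 is a Friday, so the first Sunday is October 3 and the third is October 17.
1 March 2033 is a Tuesday, so the first Friday is March 4 and the second is March 11.
31 December 2032 falls between 17 October 2032 and 11 March 2033, so daylight saving is in effect and Umund District is at UTC+04:00.
19:00 Umund District − 4h = 15:00 UTC.
1 November 2032 is a Monday, so the first Friday is November 5.
1 February 2033 is a Tuesday, so Sundays fall on 6, 13, 20, 27; the last is February 27.
At the standard offset (UTC+08:00), 15:00 UTC + 8h = 23:00 Irove Zone standard time.
The standard-time date in Irove Zone, 31 December 2032, falls between 5 November 2032 and 27 February 2033, so daylight saving is in effect and Irove Zone is at UTC+09:00.
15:00 UTC + 9h = 00:00 Irove Zone (rolling into the next day, 1 January 2033).

00:00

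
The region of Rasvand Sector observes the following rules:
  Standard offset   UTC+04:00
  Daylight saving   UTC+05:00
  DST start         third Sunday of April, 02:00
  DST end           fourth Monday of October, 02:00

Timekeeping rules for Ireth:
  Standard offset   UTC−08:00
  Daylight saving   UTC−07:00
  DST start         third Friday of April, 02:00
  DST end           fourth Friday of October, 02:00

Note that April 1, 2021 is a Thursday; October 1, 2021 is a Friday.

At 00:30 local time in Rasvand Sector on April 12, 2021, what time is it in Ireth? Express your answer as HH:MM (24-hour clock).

1 April 2021 is a Thursday, so the first Sunday is April 4 and the third is April 18.
1 October 2021 is a Friday, so the first Monday is October 4 and the fourth is October 25.
Daylight saving runs 18 April – 25 October; April 12, 2021 is outside that window, so Rasvand Sector is on standard time at UTC+04:00.
00:30 Rasvand Sector − 4h = 20:30 UTC (rolling into the previous day, 11 April 2021).
1 April 2021 is a Thursday, so the first Friday is April 2 and the third is April 16.
1 October 2021 is a Friday, so the first Friday is October 1 and the fourth is October 22.
At the standard offset (UTC−08:00), 20:30 UTC − 8h = 12:30 Ireth standard time.
The standard-time date in Ireth, April 11, 2021, is outside the daylight-saving period (16 April – 22 October), so Ireth is on standard time, UTC−08:00.
20:30 UTC − 8h = 12:30 Ireth.

12:30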